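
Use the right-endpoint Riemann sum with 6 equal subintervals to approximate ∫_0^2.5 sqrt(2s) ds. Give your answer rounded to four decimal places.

Δs = (2.5 − 0)/6 = 5/12.
Right endpoints: 5/12, 5/6, 1.25, 5/3, 25/12, 2.5.
f(5/12) ≈ 0.9129, f(5/6) ≈ 1.2910, f(1.25) ≈ 1.5811, f(5/3) ≈ 1.8257, f(25/12) ≈ 2.0412, f(2.5) ≈ 2.2361.
Sum = Δs · [f(5/12) + f(5/6) + f(1.25) + ...].
Sum ≈ 4.1200.

4.1200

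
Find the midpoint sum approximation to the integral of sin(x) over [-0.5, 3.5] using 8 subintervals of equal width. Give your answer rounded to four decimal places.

1.8331

Δx = (3.5 − (-0.5))/8 = 0.5.
Midpoints: -0.25, 0.25, 0.75, 1.25, 1.75, 2.25, 2.75, 3.25.
f(-0.25) ≈ -0.2474, f(0.25) ≈ 0.2474, f(0.75) ≈ 0.6816, f(1.25) ≈ 0.9490, f(1.75) ≈ 0.9840, f(2.25) ≈ 0.7781, f(2.75) ≈ 0.3817, f(3.25) ≈ -0.1082.
Sum = Δx · [f(-0.25) + f(0.25) + f(0.75) + ...].
Sum ≈ 1.8331.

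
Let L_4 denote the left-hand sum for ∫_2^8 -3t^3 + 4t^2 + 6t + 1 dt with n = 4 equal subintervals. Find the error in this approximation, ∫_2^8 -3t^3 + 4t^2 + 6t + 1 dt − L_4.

Exact integral: ∫_2^8 f(t) dt = -2202.
L_4 = -1367.25.
Error = -2202 − (-1367.25) = -834.75.

-834.75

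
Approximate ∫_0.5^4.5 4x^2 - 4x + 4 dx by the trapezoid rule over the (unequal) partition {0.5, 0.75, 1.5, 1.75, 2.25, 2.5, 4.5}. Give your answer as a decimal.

Subinterval widths: 0.25, 0.75, 0.25, 0.5, 0.25, 2.
f(0.5) = 3, f(0.75) = 3.25, f(1.5) = 7, f(1.75) = 9.25, f(2.25) = 15.25, f(2.5) = 19, f(4.5) = 67.
On each subinterval the trapezoid contributes (Δx_i/2)·[f(x_{i-1}) + f(x_i)].
Sum = 103.0625.

103.0625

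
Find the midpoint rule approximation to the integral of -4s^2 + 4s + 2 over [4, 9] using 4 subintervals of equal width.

-744.0625

Δs = (9 − 4)/4 = 1.25.
Midpoints: 4.625, 5.875, 7.125, 8.375.
f(4.625) = -65.0625, f(5.875) = -112.5625, f(7.125) = -172.5625, f(8.375) = -245.0625.
Sum = Δs · [f(4.625) + f(5.875) + f(7.125) + f(8.375)].
Sum = -744.0625.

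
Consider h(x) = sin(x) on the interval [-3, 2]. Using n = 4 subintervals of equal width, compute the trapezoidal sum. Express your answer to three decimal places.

-0.497

Δx = (2 − (-3))/4 = 1.25.
h(-3) ≈ -0.141, h(-1.75) ≈ -0.984, h(-0.5) ≈ -0.479, h(0.75) ≈ 0.682, h(2) ≈ 0.909.
T_4 = (Δx/2)·[h(x_0) + 2h(x_1) + 2h(x_2) + 2h(x_3) + h(x_4)].
Sum ≈ -0.497.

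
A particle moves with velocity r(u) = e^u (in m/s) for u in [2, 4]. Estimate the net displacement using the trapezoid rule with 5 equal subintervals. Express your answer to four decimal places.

Δu = (4 − 2)/5 = 0.4.
r(2) ≈ 7.3891, r(2.4) ≈ 11.0232, r(2.8) ≈ 16.4446, r(3.2) ≈ 24.5325, r(3.6) ≈ 36.5982, r(4) ≈ 54.5982.
T_5 = (Δu/2)·[r(u_0) + 2r(u_1) + ... + 2r(u_{4}) + r(u_5)].
Sum ≈ 47.8369.

47.8369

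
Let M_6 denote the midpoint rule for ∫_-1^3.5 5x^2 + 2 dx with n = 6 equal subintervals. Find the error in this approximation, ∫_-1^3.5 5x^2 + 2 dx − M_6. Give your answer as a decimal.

1.0546875

Exact integral: ∫_-1^3.5 f(x) dx = 82.125.
M_6 = 81.0703125.
Error = 82.125 − 81.0703125 = 1.0546875.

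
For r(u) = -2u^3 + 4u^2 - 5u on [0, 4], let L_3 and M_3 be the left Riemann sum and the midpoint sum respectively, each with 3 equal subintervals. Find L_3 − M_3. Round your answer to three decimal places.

41.778

L_3 ≈ -36.14815.
M_3 ≈ -77.92593.
L_3 − M_3 ≈ 41.778.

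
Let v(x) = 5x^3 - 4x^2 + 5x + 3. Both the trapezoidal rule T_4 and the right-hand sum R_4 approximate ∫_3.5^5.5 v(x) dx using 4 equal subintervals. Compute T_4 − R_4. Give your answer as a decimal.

-138.875

T_4 = 847.875.
R_4 = 986.75.
T_4 − R_4 = -138.875.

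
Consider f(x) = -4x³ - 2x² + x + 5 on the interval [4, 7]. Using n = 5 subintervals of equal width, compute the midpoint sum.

-2293.38

Δx = (7 − 4)/5 = 0.6.
Midpoints: 4.3, 4.9, 5.5, 6.1, 6.7.
f(4.3) = -345.708, f(4.9) = -508.716, f(5.5) = -715.5, f(6.1) = -971.244, f(6.7) = -1281.132.
Sum = Δx · [f(4.3) + f(4.9) + f(5.5) + f(6.1) + f(6.7)].
Sum = -2293.38.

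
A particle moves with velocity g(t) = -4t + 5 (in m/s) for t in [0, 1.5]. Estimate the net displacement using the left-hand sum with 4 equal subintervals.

Δt = (1.5 − 0)/4 = 0.375.
Left endpoints: 0, 0.375, 0.75, 1.125.
g(0) = 5, g(0.375) = 3.5, g(0.75) = 2, g(1.125) = 0.5.
Sum = Δt · [g(0) + g(0.375) + g(0.75) + g(1.125)].
Sum = 4.125.

4.125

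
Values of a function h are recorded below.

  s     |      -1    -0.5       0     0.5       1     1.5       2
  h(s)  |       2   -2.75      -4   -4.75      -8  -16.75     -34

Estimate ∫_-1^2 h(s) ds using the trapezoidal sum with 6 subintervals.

-26.125

Δs = 0.5.
T_6 = (0.5/2)·[2 + 2·(-2.75) + 2·(-4) + 2·(-4.75) + 2·(-8) + 2·(-16.75) + (-34)] = -26.125.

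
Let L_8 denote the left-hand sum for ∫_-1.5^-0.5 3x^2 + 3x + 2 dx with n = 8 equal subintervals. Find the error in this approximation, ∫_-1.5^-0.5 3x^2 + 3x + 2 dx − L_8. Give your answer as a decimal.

Exact integral: ∫_-1.5^-0.5 f(x) dx = 2.25.
L_8 = 2.4453125.
Error = 2.25 − 2.4453125 = -0.1953125.

-0.1953125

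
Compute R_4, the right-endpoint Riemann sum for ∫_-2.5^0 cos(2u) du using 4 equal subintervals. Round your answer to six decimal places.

Δu = (0 − (-2.5))/4 = 0.625.
Right endpoints: -1.875, -1.25, -0.625, 0.
f(-1.875) ≈ -0.820559, f(-1.25) ≈ -0.801144, f(-0.625) ≈ 0.315322, f(0) ≈ 1.000000.
Sum = Δu · [f(-1.875) + f(-1.25) + f(-0.625) + f(0)].
Sum ≈ -0.191488.

-0.191488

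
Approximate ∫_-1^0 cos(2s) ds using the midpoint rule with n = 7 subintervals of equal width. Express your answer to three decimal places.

Δs = (0 − (-1))/7 = 1/7.
Midpoints: -13/14, -11/14, -9/14, -0.5, -5/14, -3/14, -1/14.
f(-13/14) ≈ -0.282, f(-11/14) ≈ -0.001, f(-9/14) ≈ 0.281, f(-0.5) ≈ 0.540, f(-5/14) ≈ 0.756, f(-3/14) ≈ 0.910, f(-1/14) ≈ 0.990.
Sum = Δs · [f(-13/14) + f(-11/14) + f(-9/14) + ...].
Sum ≈ 0.456.

0.456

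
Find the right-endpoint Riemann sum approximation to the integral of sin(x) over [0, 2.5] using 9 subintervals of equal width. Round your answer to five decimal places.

1.87267

Δx = (2.5 − 0)/9 = 5/18.
Right endpoints: 5/18, 5/9, 5/6, 10/9, 25/18, 5/3, 35/18, 20/9, 2.5.
f(5/18) ≈ 0.27422, f(5/9) ≈ 0.52742, f(5/6) ≈ 0.74018, f(10/9) ≈ 0.89619, f(25/18) ≈ 0.98350, f(5/3) ≈ 0.99541, f(35/18) ≈ 0.93100, f(20/9) ≈ 0.79522, f(2.5) ≈ 0.59847.
Sum = Δx · [f(5/18) + f(5/9) + f(5/6) + ...].
Sum ≈ 1.87267.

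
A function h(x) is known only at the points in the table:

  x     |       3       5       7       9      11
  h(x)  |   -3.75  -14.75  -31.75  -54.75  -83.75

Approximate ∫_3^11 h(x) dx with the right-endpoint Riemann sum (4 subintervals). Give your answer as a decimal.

Δx = 2.
Sum = 2·[(-14.75) + (-31.75) + (-54.75) + (-83.75)] = -370.

-370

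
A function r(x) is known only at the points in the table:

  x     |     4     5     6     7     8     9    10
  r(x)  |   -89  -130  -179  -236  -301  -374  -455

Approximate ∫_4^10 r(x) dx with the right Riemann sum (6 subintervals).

Δx = 1.
Sum = 1·[(-130) + (-179) + (-236) + (-301) + (-374) + (-455)] = -1675.

-1675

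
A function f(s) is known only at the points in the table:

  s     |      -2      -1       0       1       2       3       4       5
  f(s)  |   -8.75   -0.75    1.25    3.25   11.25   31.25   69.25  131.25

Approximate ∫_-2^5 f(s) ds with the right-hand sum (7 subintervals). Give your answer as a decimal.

246.75

Δs = 1.
Sum = 1·[(-0.75) + 1.25 + 3.25 + 11.25 + 31.25 + 69.25 + 131.25] = 246.75.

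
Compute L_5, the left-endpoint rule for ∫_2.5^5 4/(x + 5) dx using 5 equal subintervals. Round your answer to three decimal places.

Δx = (5 − 2.5)/5 = 0.5.
Left endpoints: 2.5, 3, 3.5, 4, 4.5.
f(2.5) = 8/15, f(3) = 0.5, f(3.5) = 8/17, f(4) = 4/9, f(4.5) = 8/19.
Sum = Δx · [f(2.5) + f(3) + f(3.5) + f(4) + f(4.5)].
Sum ≈ 1.185.

1.185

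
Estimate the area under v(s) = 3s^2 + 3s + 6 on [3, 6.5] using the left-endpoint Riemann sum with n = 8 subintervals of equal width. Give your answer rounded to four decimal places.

Δs = (6.5 − 3)/8 = 0.4375.
Left endpoints: 3, 3.4375, 3.875, 4.3125, 4.75, 5.1875, 5.625, 6.0625.
v(3) = 42, v(3.4375) = 51.76171875, v(3.875) = 62.671875, v(4.3125) = 74.73046875, v(4.75) = 87.9375, v(5.1875) = 102.29296875, v(5.625) = 117.796875, v(6.0625) = 134.44921875.
Sum = Δs · [v(3) + v(3.4375) + v(3.875) + ...].
Sum ≈ 294.7178.

294.7178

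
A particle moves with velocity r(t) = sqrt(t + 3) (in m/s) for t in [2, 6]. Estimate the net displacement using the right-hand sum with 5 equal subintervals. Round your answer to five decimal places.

Δt = (6 − 2)/5 = 0.8.
Right endpoints: 2.8, 3.6, 4.4, 5.2, 6.
r(2.8) ≈ 2.40832, r(3.6) ≈ 2.56905, r(4.4) ≈ 2.72029, r(5.2) ≈ 2.86356, r(6) ≈ 3.00000.
Sum = Δt · [r(2.8) + r(3.6) + r(4.4) + r(5.2) + r(6)].
Sum ≈ 10.84898.

10.84898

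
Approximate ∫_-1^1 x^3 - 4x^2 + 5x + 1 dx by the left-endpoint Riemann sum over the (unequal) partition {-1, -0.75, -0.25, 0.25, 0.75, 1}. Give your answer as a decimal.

Subinterval widths: 0.25, 0.5, 0.5, 0.5, 0.25.
Left endpoints: -1, -0.75, -0.25, 0.25, 0.75.
f(-1) = -9, f(-0.75) = -5.421875, f(-0.25) = -0.515625, f(0.25) = 2.015625, f(0.75) = 2.921875.
Sum = Σ Δx_i · f(x_i).
Sum = -3.48046875.

-3.48046875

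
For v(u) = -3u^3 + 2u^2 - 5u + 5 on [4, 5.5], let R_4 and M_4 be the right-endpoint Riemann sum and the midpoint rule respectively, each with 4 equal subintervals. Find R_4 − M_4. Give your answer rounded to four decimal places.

-55.7974

R_4 ≈ -509.252930.
M_4 ≈ -453.455566.
R_4 − M_4 ≈ -55.7974.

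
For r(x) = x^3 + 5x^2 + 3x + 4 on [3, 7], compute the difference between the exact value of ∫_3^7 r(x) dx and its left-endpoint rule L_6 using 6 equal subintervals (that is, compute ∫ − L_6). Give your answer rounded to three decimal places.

Exact integral: ∫_3^7 r(x) dx ≈ 1182.66667.
L_6 ≈ 1012.59259.
Error ≈ 1182.66667 − 1012.59259 ≈ 170.074.

170.074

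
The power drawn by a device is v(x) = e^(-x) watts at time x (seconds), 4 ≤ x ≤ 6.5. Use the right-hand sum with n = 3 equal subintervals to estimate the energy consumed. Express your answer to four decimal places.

Δx = (6.5 − 4)/3 = 5/6.
Right endpoints: 29/6, 17/3, 6.5.
v(29/6) ≈ 0.0080, v(17/3) ≈ 0.0035, v(6.5) ≈ 0.0015.
Sum = Δx · [v(29/6) + v(17/3) + v(6.5)].
Sum ≈ 0.0108.

0.0108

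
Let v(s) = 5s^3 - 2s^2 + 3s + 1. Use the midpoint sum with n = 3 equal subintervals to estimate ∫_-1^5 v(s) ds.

Δs = (5 − (-1))/3 = 2.
Midpoints: 0, 2, 4.
v(0) = 1, v(2) = 39, v(4) = 301.
Sum = Δs · [v(0) + v(2) + v(4)].
Sum = 682.

682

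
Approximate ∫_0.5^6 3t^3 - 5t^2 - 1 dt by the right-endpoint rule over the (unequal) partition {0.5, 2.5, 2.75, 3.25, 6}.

1343.98046875

Subinterval widths: 2, 0.25, 0.5, 2.75.
Right endpoints: 2.5, 2.75, 3.25, 6.
f(2.5) = 14.625, f(2.75) = 23.578125, f(3.25) = 49.171875, f(6) = 467.
Sum = Σ Δt_i · f(t_i).
Sum = 1343.98046875.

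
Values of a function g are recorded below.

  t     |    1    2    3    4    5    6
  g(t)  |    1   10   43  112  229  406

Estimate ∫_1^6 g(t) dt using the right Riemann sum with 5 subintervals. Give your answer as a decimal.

800

Δt = 1.
Sum = 1·[10 + 43 + 112 + 229 + 406] = 800.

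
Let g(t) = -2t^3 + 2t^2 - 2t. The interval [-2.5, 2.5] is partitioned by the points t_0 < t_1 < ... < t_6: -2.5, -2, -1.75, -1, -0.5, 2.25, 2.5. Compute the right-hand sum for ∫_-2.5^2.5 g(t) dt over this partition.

Subinterval widths: 0.5, 0.25, 0.75, 0.5, 2.75, 0.25.
Right endpoints: -2, -1.75, -1, -0.5, 2.25, 2.5.
g(-2) = 28, g(-1.75) = 20.34375, g(-1) = 6, g(-0.5) = 1.75, g(2.25) = -17.15625, g(2.5) = -23.75.
Sum = Σ Δt_i · g(t_i).
Sum = -28.65625.

-28.65625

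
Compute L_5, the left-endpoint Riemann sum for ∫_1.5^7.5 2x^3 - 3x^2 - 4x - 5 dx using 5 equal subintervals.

Δx = (7.5 − 1.5)/5 = 1.2.
Left endpoints: 1.5, 2.7, 3.9, 5.1, 6.3.
f(1.5) = -11, f(2.7) = 1.696, f(3.9) = 52.408, f(5.1) = 161.872, f(6.3) = 350.824.
Sum = Δx · [f(1.5) + f(2.7) + f(3.9) + f(5.1) + f(6.3)].
Sum = 666.96.

666.96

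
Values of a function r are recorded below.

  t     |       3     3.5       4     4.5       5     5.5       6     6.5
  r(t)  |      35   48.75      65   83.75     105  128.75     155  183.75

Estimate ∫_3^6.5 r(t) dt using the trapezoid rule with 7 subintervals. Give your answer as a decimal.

Δt = 0.5.
T_7 = (0.5/2)·[35 + 2·48.75 + 2·65 + 2·83.75 + 2·105 + 2·128.75 + 2·155 + 183.75] = 347.8125.

347.8125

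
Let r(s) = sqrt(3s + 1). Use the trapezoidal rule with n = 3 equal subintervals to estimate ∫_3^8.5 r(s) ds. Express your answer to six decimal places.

Δs = (8.5 − 3)/3 = 11/6.
r(3) ≈ 3.162278, r(29/6) ≈ 3.937004, r(20/3) ≈ 4.582576, r(8.5) ≈ 5.147815.
T_3 = (Δs/2)·[r(s_0) + 2r(s_1) + 2r(s_2) + r(s_3)].
Sum ≈ 23.236814.

23.236814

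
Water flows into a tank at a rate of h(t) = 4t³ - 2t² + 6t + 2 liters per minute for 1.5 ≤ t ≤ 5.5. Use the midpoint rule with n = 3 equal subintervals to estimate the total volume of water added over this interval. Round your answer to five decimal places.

869.62963

Δt = (5.5 − 1.5)/3 = 4/3.
Midpoints: 13/6, 3.5, 29/6.
h(13/6) = 1250/27, h(3.5) = 170, h(29/6) = 11770/27.
Sum = Δt · [h(13/6) + h(3.5) + h(29/6)].
Sum ≈ 869.62963.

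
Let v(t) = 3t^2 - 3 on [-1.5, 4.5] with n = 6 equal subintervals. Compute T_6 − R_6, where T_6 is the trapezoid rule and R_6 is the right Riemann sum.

-27

T_6 = 79.5.
R_6 = 106.5.
T_6 − R_6 = -27.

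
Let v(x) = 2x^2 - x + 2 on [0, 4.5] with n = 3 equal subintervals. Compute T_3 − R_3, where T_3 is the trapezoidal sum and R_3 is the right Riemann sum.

-27

T_3 = 63.
R_3 = 90.
T_3 − R_3 = -27.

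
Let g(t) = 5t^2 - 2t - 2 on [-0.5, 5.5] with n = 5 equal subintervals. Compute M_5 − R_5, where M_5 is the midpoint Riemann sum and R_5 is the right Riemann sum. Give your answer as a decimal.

M_5 = 231.9.
R_5 = 325.5.
M_5 − R_5 = -93.6.

-93.6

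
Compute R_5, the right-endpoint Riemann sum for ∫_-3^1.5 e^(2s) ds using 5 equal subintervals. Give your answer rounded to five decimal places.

21.65416

Δs = (1.5 − (-3))/5 = 0.9.
Right endpoints: -2.1, -1.2, -0.3, 0.6, 1.5.
f(-2.1) ≈ 0.01500, f(-1.2) ≈ 0.09072, f(-0.3) ≈ 0.54881, f(0.6) ≈ 3.32012, f(1.5) ≈ 20.08554.
Sum = Δs · [f(-2.1) + f(-1.2) + f(-0.3) + f(0.6) + f(1.5)].
Sum ≈ 21.65416.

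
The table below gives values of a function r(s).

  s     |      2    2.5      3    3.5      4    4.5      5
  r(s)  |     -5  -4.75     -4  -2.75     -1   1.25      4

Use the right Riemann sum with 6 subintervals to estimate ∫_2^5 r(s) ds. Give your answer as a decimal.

-3.625

Δs = 0.5.
Sum = 0.5·[(-4.75) + (-4) + (-2.75) + (-1) + 1.25 + 4] = -3.625.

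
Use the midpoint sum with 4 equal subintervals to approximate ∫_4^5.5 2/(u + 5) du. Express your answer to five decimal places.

Δu = (5.5 − 4)/4 = 0.375.
Midpoints: 4.1875, 4.5625, 4.9375, 5.3125.
f(4.1875) = 32/147, f(4.5625) = 32/153, f(4.9375) = 32/159, f(5.3125) = 32/165.
Sum = Δu · [f(4.1875) + f(4.5625) + f(4.9375) + f(5.3125)].
Sum ≈ 0.30826.

0.30826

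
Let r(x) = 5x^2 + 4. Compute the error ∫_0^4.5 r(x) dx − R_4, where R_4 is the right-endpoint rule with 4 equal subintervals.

Exact integral: ∫_0^4.5 r(x) dx = 169.875.
R_4 = 231.57421875.
Error = 169.875 − 231.57421875 = -61.69921875.

-61.69921875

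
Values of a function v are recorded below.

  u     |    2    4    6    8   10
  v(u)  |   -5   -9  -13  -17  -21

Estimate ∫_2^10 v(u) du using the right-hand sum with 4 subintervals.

-120

Δu = 2.
Sum = 2·[(-9) + (-13) + (-17) + (-21)] = -120.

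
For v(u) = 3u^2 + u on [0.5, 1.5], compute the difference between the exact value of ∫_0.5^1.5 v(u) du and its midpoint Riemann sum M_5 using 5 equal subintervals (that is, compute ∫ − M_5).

0.01

Exact integral: ∫_0.5^1.5 v(u) du = 4.25.
M_5 = 4.24.
Error = 4.25 − 4.24 = 0.01.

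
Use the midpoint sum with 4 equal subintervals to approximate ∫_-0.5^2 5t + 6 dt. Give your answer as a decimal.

24.375

Δt = (2 − (-0.5))/4 = 0.625.
Midpoints: -0.1875, 0.4375, 1.0625, 1.6875.
f(-0.1875) = 5.0625, f(0.4375) = 8.1875, f(1.0625) = 11.3125, f(1.6875) = 14.4375.
Sum = Δt · [f(-0.1875) + f(0.4375) + f(1.0625) + f(1.6875)].
Sum = 24.375.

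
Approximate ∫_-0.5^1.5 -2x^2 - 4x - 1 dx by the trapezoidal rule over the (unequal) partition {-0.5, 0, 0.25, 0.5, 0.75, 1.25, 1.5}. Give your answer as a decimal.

-8.4375

Subinterval widths: 0.5, 0.25, 0.25, 0.25, 0.5, 0.25.
f(-0.5) = 0.5, f(0) = -1, f(0.25) = -2.125, f(0.5) = -3.5, f(0.75) = -5.125, f(1.25) = -9.125, f(1.5) = -11.5.
On each subinterval the trapezoid contributes (Δx_i/2)·[f(x_{i-1}) + f(x_i)].
Sum = -8.4375.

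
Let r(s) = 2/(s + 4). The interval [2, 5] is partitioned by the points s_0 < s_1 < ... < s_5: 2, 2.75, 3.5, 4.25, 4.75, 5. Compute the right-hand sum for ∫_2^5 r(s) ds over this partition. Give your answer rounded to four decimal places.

0.7739

Subinterval widths: 0.75, 0.75, 0.75, 0.5, 0.25.
Right endpoints: 2.75, 3.5, 4.25, 4.75, 5.
r(2.75) = 8/27, r(3.5) = 4/15, r(4.25) = 8/33, r(4.75) = 8/35, r(5) = 2/9.
Sum = Σ Δs_i · r(s_i).
Sum ≈ 0.7739.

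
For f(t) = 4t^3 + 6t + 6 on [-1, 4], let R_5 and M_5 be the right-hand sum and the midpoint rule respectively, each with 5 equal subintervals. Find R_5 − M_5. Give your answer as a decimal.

R_5 = 490.
M_5 = 322.5.
R_5 − M_5 = 167.5.

167.5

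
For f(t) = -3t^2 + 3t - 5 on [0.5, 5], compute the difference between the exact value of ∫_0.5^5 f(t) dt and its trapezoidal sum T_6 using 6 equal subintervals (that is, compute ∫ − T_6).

Exact integral: ∫_0.5^5 f(t) dt = -110.25.
T_6 = -111.515625.
Error = -110.25 − (-111.515625) = 1.265625.

1.265625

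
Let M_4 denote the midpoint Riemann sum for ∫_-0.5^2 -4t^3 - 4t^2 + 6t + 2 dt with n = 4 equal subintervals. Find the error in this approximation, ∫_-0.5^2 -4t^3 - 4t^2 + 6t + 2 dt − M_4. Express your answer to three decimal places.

-1.058

Exact integral: ∫_-0.5^2 f(t) dt ≈ -10.52083.
M_4 ≈ -9.46289.
Error ≈ -10.52083 − (-9.46289) ≈ -1.058.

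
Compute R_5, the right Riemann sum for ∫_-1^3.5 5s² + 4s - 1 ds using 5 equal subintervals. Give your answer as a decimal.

Δs = (3.5 − (-1))/5 = 0.9.
Right endpoints: -0.1, 0.8, 1.7, 2.6, 3.5.
f(-0.1) = -1.35, f(0.8) = 5.4, f(1.7) = 20.25, f(2.6) = 43.2, f(3.5) = 74.25.
Sum = Δs · [f(-0.1) + f(0.8) + f(1.7) + f(2.6) + f(3.5)].
Sum = 127.575.

127.575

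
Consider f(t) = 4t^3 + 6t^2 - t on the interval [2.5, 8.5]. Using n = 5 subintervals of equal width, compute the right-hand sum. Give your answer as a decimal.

Δt = (8.5 − 2.5)/5 = 1.2.
Right endpoints: 3.7, 4.9, 6.1, 7.3, 8.5.
f(3.7) = 281.052, f(4.9) = 609.756, f(6.1) = 1125.084, f(7.3) = 1868.508, f(8.5) = 2881.5.
Sum = Δt · [f(3.7) + f(4.9) + f(6.1) + f(7.3) + f(8.5)].
Sum = 8119.08.

8119.08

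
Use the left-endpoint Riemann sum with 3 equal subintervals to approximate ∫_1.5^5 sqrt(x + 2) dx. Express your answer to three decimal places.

Δx = (5 − 1.5)/3 = 7/6.
Left endpoints: 1.5, 8/3, 23/6.
f(1.5) ≈ 1.871, f(8/3) ≈ 2.160, f(23/6) ≈ 2.415.
Sum = Δx · [f(1.5) + f(8/3) + f(23/6)].
Sum ≈ 7.521.

7.521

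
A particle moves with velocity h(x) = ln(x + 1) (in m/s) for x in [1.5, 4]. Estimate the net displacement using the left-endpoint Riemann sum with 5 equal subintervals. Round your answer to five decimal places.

Δx = (4 − 1.5)/5 = 0.5.
Left endpoints: 1.5, 2, 2.5, 3, 3.5.
h(1.5) ≈ 0.91629, h(2) ≈ 1.09861, h(2.5) ≈ 1.25276, h(3) ≈ 1.38629, h(3.5) ≈ 1.50408.
Sum = Δx · [h(1.5) + h(2) + h(2.5) + h(3) + h(3.5)].
Sum ≈ 3.07902.

3.07902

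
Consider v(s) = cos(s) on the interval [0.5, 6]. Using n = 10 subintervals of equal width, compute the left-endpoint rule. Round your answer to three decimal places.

Δs = (6 − 0.5)/10 = 0.55.
Left endpoints: 0.5, 1.05, 1.6, 2.15, 2.7, 3.25, 3.8, 4.35, 4.9, 5.45.
v(0.5) ≈ 0.878, v(1.05) ≈ 0.498, v(1.6) ≈ -0.029, v(2.15) ≈ -0.547, v(2.7) ≈ -0.904, v(3.25) ≈ -0.994, v(3.8) ≈ -0.791, v(4.35) ≈ -0.355, v(4.9) ≈ 0.187, v(5.45) ≈ 0.673.
Sum = Δs · [v(0.5) + v(1.05) + v(1.6) + ...].
Sum ≈ -0.762.

-0.762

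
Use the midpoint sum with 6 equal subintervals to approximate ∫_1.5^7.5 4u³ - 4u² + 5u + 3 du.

2729

Δu = (7.5 − 1.5)/6 = 1.
Midpoints: 2, 3, 4, 5, 6, 7.
f(2) = 29, f(3) = 90, f(4) = 215, f(5) = 428, f(6) = 753, f(7) = 1214.
Sum = Δu · [f(2) + f(3) + f(4) + ...].
Sum = 2729.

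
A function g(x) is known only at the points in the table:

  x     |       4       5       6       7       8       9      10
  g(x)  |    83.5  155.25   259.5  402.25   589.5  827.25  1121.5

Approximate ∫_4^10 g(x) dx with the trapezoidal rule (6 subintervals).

Δx = 1.
T_6 = (1/2)·[83.5 + 2·155.25 + 2·259.5 + 2·402.25 + 2·589.5 + 2·827.25 + 1121.5] = 2836.25.

2836.25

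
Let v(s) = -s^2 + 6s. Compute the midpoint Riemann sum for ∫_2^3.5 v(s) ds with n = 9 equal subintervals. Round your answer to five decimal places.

Δs = (3.5 − 2)/9 = 1/6.
Midpoints: 25/12, 2.25, 29/12, 31/12, 2.75, 35/12, 37/12, 3.25, 41/12.
v(25/12) = 1175/144, v(2.25) = 8.4375, v(29/12) = 1247/144, v(31/12) = 1271/144, v(2.75) = 8.9375, v(35/12) = 1295/144, v(37/12) = 1295/144, v(3.25) = 8.9375, v(41/12) = 1271/144.
Sum = Δs · [v(25/12) + v(2.25) + v(29/12) + ...].
Sum ≈ 13.12847.

13.12847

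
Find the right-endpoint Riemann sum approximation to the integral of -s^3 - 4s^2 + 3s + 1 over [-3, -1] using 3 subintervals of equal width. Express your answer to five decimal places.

-20.37037

Δs = (-1 − (-3))/3 = 2/3.
Right endpoints: -7/3, -5/3, -1.
f(-7/3) = -407/27, f(-5/3) = -283/27, f(-1) = -5.
Sum = Δs · [f(-7/3) + f(-5/3) + f(-1)].
Sum ≈ -20.37037.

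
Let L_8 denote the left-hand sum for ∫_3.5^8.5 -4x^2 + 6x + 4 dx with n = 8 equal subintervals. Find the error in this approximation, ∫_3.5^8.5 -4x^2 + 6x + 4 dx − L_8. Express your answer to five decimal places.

Exact integral: ∫_3.5^8.5 f(x) dx ≈ -561.6666667.
L_8 = -497.34375.
Error ≈ -561.6666667 − (-497.34375) ≈ -64.32292.

-64.32292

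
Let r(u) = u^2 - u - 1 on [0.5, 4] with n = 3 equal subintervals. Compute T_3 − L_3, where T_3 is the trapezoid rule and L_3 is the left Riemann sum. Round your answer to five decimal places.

T_3 ≈ 10.7106481.
L_3 ≈ 3.5648148.
T_3 − L_3 ≈ 7.14583.

7.14583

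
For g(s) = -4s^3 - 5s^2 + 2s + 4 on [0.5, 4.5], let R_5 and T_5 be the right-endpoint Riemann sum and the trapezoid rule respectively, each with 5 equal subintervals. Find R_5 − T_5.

-182.4

R_5 = -723.
T_5 = -540.6.
R_5 − T_5 = -182.4.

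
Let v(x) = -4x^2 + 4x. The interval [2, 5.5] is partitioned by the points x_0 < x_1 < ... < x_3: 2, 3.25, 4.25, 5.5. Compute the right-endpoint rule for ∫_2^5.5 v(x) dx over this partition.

Subinterval widths: 1.25, 1, 1.25.
Right endpoints: 3.25, 4.25, 5.5.
v(3.25) = -29.25, v(4.25) = -55.25, v(5.5) = -99.
Sum = Σ Δx_i · v(x_i).
Sum = -215.5625.

-215.5625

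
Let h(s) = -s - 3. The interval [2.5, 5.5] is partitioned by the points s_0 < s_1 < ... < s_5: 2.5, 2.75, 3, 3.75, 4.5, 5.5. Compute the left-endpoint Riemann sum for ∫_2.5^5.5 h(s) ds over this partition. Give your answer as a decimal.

-19.875

Subinterval widths: 0.25, 0.25, 0.75, 0.75, 1.
Left endpoints: 2.5, 2.75, 3, 3.75, 4.5.
h(2.5) = -5.5, h(2.75) = -5.75, h(3) = -6, h(3.75) = -6.75, h(4.5) = -7.5.
Sum = Σ Δs_i · h(s_i).
Sum = -19.875.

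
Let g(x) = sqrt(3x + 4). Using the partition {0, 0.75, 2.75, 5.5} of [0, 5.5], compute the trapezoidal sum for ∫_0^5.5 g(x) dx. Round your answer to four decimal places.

Subinterval widths: 0.75, 2, 2.75.
g(0) ≈ 2.0000, g(0.75) ≈ 2.5000, g(2.75) ≈ 3.5000, g(5.5) ≈ 4.5277.
On each subinterval the trapezoid contributes (Δx_i/2)·[g(x_{i-1}) + g(x_i)].
Sum ≈ 18.7256.

18.7256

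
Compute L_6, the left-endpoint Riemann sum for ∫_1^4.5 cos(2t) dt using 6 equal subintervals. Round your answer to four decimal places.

-0.0754

Δt = (4.5 − 1)/6 = 7/12.
Left endpoints: 1, 19/12, 13/6, 2.75, 10/3, 47/12.
f(1) ≈ -0.4161, f(19/12) ≈ -0.9997, f(13/6) ≈ -0.3700, f(2.75) ≈ 0.7087, f(10/3) ≈ 0.9274, f(47/12) ≈ 0.0206.
Sum = Δt · [f(1) + f(19/12) + f(13/6) + ...].
Sum ≈ -0.0754.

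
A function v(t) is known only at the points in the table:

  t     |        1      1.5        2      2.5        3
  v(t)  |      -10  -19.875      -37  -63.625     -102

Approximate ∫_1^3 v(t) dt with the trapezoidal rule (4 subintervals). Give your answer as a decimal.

-88.25

Δt = 0.5.
T_4 = (0.5/2)·[(-10) + 2·(-19.875) + 2·(-37) + 2·(-63.625) + (-102)] = -88.25.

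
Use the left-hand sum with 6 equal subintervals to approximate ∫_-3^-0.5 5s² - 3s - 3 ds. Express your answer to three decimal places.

61.455

Δs = (-0.5 − (-3))/6 = 5/12.
Left endpoints: -3, -31/12, -13/6, -1.75, -4/3, -11/12.
f(-3) = 51, f(-31/12) = 5489/144, f(-13/6) = 971/36, f(-1.75) = 17.5625, f(-4/3) = 89/9, f(-11/12) = 569/144.
Sum = Δs · [f(-3) + f(-31/12) + f(-13/6) + ...].
Sum ≈ 61.455.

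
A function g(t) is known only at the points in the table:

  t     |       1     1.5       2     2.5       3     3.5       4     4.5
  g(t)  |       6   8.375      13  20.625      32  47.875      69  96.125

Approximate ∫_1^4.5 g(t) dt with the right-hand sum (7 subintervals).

143.5

Δt = 0.5.
Sum = 0.5·[8.375 + 13 + 20.625 + 32 + 47.875 + 69 + 96.125] = 143.5.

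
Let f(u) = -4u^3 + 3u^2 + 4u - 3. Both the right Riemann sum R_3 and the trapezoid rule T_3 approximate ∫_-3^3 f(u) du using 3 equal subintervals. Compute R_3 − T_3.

R_3 = -144.
T_3 = 48.
R_3 − T_3 = -192.

-192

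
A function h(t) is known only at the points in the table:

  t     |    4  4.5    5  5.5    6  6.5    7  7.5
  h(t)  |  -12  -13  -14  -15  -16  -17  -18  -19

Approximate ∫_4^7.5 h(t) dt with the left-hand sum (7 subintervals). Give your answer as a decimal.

Δt = 0.5.
Sum = 0.5·[(-12) + (-13) + (-14) + (-15) + (-16) + (-17) + (-18)] = -52.5.

-52.5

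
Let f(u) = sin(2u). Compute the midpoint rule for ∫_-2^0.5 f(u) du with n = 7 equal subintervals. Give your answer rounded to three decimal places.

-0.610

Δu = (0.5 − (-2))/7 = 5/14.
Midpoints: -51/28, -41/28, -31/28, -0.75, -11/28, -1/28, 9/28.
f(-51/28) ≈ 0.481, f(-41/28) ≈ -0.211, f(-31/28) ≈ -0.800, f(-0.75) ≈ -0.997, f(-11/28) ≈ -0.707, f(-1/28) ≈ -0.071, f(9/28) ≈ 0.599.
Sum = Δu · [f(-51/28) + f(-41/28) + f(-31/28) + ...].
Sum ≈ -0.610.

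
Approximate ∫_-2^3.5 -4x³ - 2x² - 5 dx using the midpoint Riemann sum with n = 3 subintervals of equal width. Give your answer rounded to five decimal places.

-178.53356

Δx = (3.5 − (-2))/3 = 11/6.
Midpoints: -13/12, 0.75, 31/12.
f(-13/12) = -977/432, f(0.75) = -7.8125, f(31/12) = -37717/432.
Sum = Δx · [f(-13/12) + f(0.75) + f(31/12)].
Sum ≈ -178.53356.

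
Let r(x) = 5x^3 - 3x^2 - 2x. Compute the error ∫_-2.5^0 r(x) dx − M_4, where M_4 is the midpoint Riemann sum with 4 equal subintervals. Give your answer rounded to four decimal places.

Exact integral: ∫_-2.5^0 r(x) dx = -58.203125.
M_4 ≈ -56.433105.
Error ≈ -58.203125 − (-56.433105) ≈ -1.7700.

-1.7700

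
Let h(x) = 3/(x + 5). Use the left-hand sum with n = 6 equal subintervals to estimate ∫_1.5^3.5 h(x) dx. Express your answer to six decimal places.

0.823164

Δx = (3.5 − 1.5)/6 = 1/3.
Left endpoints: 1.5, 11/6, 13/6, 2.5, 17/6, 19/6.
h(1.5) = 6/13, h(11/6) = 18/41, h(13/6) = 18/43, h(2.5) = 0.4, h(17/6) = 18/47, h(19/6) = 18/49.
Sum = Δx · [h(1.5) + h(11/6) + h(13/6) + ...].
Sum ≈ 0.823164.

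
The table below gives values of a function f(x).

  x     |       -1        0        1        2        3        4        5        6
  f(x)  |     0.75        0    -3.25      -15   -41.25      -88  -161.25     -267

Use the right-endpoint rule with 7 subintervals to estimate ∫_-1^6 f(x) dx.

-575.75

Δx = 1.
Sum = 1·[0 + (-3.25) + (-15) + (-41.25) + (-88) + (-161.25) + (-267)] = -575.75.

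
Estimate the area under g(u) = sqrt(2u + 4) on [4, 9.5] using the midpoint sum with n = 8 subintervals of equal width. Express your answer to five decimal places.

Δu = (9.5 − 4)/8 = 0.6875.
Midpoints: 4.34375, 5.03125, 5.71875, 6.40625, 7.09375, 7.78125, 8.46875, 9.15625.
g(4.34375) ≈ 3.56195, g(5.03125) ≈ 3.75000, g(5.71875) ≈ 3.92906, g(6.40625) ≈ 4.10030, g(7.09375) ≈ 4.26468, g(7.78125) ≈ 4.42295, g(8.46875) ≈ 4.57575, g(9.15625) ≈ 4.72361.
Sum = Δu · [g(4.34375) + g(5.03125) + g(5.71875) + ...].
Sum ≈ 22.91321.

22.91321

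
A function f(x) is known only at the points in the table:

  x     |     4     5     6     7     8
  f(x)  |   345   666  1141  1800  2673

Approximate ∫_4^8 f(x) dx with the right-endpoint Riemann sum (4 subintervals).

Δx = 1.
Sum = 1·[666 + 1141 + 1800 + 2673] = 6280.

6280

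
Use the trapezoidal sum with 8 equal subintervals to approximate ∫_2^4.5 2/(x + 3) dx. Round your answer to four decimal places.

0.8113

Δx = (4.5 − 2)/8 = 0.3125.
f(2) = 0.4, f(2.3125) = 32/85, f(2.625) = 16/45, f(2.9375) = 32/95, f(3.25) = 0.32, f(3.5625) = 32/105, f(3.875) = 16/55, f(4.1875) = 32/115, f(4.5) = 4/15.
T_8 = (Δx/2)·[f(x_0) + 2f(x_1) + ... + 2f(x_{7}) + f(x_8)].
Sum ≈ 0.8113.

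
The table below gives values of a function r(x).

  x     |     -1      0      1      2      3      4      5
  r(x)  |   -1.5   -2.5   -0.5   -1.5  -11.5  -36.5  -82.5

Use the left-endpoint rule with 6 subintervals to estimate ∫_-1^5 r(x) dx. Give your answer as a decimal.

-54

Δx = 1.
Sum = 1·[(-1.5) + (-2.5) + (-0.5) + (-1.5) + (-11.5) + (-36.5)] = -54.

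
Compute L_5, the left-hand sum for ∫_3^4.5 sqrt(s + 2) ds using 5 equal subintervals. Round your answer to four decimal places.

Δs = (4.5 − 3)/5 = 0.3.
Left endpoints: 3, 3.3, 3.6, 3.9, 4.2.
f(3) ≈ 2.2361, f(3.3) ≈ 2.3022, f(3.6) ≈ 2.3664, f(3.9) ≈ 2.4290, f(4.2) ≈ 2.4900.
Sum = Δs · [f(3) + f(3.3) + f(3.6) + f(3.9) + f(4.2)].
Sum ≈ 3.5471.

3.5471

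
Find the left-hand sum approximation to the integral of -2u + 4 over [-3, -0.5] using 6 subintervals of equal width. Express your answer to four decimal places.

19.7917

Δu = (-0.5 − (-3))/6 = 5/12.
Left endpoints: -3, -31/12, -13/6, -1.75, -4/3, -11/12.
f(-3) = 10, f(-31/12) = 55/6, f(-13/6) = 25/3, f(-1.75) = 7.5, f(-4/3) = 20/3, f(-11/12) = 35/6.
Sum = Δu · [f(-3) + f(-31/12) + f(-13/6) + ...].
Sum ≈ 19.7917.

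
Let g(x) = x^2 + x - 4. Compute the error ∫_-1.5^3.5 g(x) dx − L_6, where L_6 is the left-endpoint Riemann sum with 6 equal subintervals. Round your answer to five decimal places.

Exact integral: ∫_-1.5^3.5 g(x) dx ≈ 0.4166667.
L_6 ≈ -5.2546296.
Error ≈ 0.4166667 − (-5.2546296) ≈ 5.67130.

5.67130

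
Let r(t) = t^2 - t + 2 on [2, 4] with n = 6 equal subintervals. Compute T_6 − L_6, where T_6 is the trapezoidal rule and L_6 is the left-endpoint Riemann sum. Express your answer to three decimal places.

1.667

T_6 ≈ 16.70370.
L_6 ≈ 15.03704.
T_6 − L_6 ≈ 1.667.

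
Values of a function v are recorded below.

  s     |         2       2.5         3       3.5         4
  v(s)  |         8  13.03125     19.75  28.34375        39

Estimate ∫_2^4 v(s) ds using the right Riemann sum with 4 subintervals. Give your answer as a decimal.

50.0625

Δs = 0.5.
Sum = 0.5·[13.03125 + 19.75 + 28.34375 + 39] = 50.0625.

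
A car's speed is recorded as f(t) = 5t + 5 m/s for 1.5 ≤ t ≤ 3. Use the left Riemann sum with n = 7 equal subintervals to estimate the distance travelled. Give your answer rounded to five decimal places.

Δt = (3 − 1.5)/7 = 3/14.
Left endpoints: 1.5, 12/7, 27/14, 15/7, 33/14, 18/7, 39/14.
f(1.5) = 12.5, f(12/7) = 95/7, f(27/14) = 205/14, f(15/7) = 110/7, f(33/14) = 235/14, f(18/7) = 125/7, f(39/14) = 265/14.
Sum = Δt · [f(1.5) + f(12/7) + f(27/14) + ...].
Sum ≈ 23.57143.

23.57143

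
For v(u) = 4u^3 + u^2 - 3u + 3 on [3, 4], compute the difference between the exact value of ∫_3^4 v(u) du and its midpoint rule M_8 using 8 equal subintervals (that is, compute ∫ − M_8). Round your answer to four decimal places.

Exact integral: ∫_3^4 v(u) du ≈ 179.833333.
M_8 = 179.77734375.
Error ≈ 179.833333 − 179.77734375 ≈ 0.0560.

0.0560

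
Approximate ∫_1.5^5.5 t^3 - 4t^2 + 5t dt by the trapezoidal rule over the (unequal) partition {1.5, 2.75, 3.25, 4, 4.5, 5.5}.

Subinterval widths: 1.25, 0.5, 0.75, 0.5, 1.
f(1.5) = 1.875, f(2.75) = 4.296875, f(3.25) = 8.328125, f(4) = 20, f(4.5) = 32.625, f(5.5) = 72.875.
On each subinterval the trapezoid contributes (Δt_i/2)·[f(t_{i-1}) + f(t_i)].
Sum = 83.54296875.

83.54296875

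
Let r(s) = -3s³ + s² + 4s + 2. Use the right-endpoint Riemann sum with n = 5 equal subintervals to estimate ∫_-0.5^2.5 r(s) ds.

Δs = (2.5 − (-0.5))/5 = 0.6.
Right endpoints: 0.1, 0.7, 1.3, 1.9, 2.5.
r(0.1) = 2.407, r(0.7) = 4.261, r(1.3) = 2.299, r(1.9) = -7.367, r(2.5) = -28.625.
Sum = Δs · [r(0.1) + r(0.7) + r(1.3) + r(1.9) + r(2.5)].
Sum = -16.215.

-16.215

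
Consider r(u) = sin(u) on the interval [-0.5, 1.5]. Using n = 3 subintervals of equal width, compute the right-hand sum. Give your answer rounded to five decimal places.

1.26905

Δu = (1.5 − (-0.5))/3 = 2/3.
Right endpoints: 1/6, 5/6, 1.5.
r(1/6) ≈ 0.16590, r(5/6) ≈ 0.74018, r(1.5) ≈ 0.99749.
Sum = Δu · [r(1/6) + r(5/6) + r(1.5)].
Sum ≈ 1.26905.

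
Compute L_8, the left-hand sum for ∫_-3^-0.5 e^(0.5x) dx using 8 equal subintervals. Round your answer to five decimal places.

1.02678

Δx = (-0.5 − (-3))/8 = 0.3125.
Left endpoints: -3, -2.6875, -2.375, -2.0625, -1.75, -1.4375, -1.125, -0.8125.
f(-3) ≈ 0.22313, f(-2.6875) ≈ 0.26087, f(-2.375) ≈ 0.30498, f(-2.0625) ≈ 0.35656, f(-1.75) ≈ 0.41686, f(-1.4375) ≈ 0.48736, f(-1.125) ≈ 0.56978, f(-0.8125) ≈ 0.66614.
Sum = Δx · [f(-3) + f(-2.6875) + f(-2.375) + ...].
Sum ≈ 1.02678.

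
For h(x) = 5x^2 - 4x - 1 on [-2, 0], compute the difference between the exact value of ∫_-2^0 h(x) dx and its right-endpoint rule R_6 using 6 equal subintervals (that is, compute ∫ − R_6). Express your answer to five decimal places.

4.48148

Exact integral: ∫_-2^0 h(x) dx ≈ 19.3333333.
R_6 ≈ 14.8518519.
Error ≈ 19.3333333 − 14.8518519 ≈ 4.48148.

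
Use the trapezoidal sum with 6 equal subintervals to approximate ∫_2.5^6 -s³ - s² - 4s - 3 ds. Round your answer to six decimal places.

Δs = (6 − 2.5)/6 = 7/12.
f(2.5) = -34.875, f(37/12) = -93577/1728, f(11/3) = -2171/27, f(4.25) = -114.828125, f(29/6) = -34259/216, f(65/12) = -367949/1728, f(6) = -279.
T_6 = (Δs/2)·[f(s_0) + 2f(s_1) + ... + 2f(s_{5}) + f(s_6)].
Sum ≈ -453.755353.

-453.755353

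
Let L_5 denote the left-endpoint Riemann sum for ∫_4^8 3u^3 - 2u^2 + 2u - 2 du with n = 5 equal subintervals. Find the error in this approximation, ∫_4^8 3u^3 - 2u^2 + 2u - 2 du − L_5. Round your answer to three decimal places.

480.213

Exact integral: ∫_4^8 f(u) du ≈ 2621.33333.
L_5 = 2141.12.
Error ≈ 2621.33333 − 2141.12 ≈ 480.213.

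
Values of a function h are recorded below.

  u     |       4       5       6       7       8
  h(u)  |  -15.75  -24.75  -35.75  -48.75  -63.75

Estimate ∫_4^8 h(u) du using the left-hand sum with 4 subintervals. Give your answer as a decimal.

Δu = 1.
Sum = 1·[(-15.75) + (-24.75) + (-35.75) + (-48.75)] = -125.

-125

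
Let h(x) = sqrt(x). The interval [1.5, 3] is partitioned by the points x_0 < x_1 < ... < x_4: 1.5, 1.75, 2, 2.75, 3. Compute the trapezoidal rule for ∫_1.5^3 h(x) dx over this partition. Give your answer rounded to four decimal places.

Subinterval widths: 0.25, 0.25, 0.75, 0.25.
h(1.5) ≈ 1.2247, h(1.75) ≈ 1.3229, h(2) ≈ 1.4142, h(2.75) ≈ 1.6583, h(3) ≈ 1.7321.
On each subinterval the trapezoid contributes (Δx_i/2)·[h(x_{i-1}) + h(x_i)].
Sum ≈ 2.2366.

2.2366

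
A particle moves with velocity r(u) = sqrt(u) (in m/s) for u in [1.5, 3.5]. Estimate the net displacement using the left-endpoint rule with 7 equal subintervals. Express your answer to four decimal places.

3.0473

Δu = (3.5 − 1.5)/7 = 2/7.
Left endpoints: 1.5, 25/14, 29/14, 33/14, 37/14, 41/14, 45/14.
r(1.5) ≈ 1.2247, r(25/14) ≈ 1.3363, r(29/14) ≈ 1.4392, r(33/14) ≈ 1.5353, r(37/14) ≈ 1.6257, r(41/14) ≈ 1.7113, r(45/14) ≈ 1.7928.
Sum = Δu · [r(1.5) + r(25/14) + r(29/14) + ...].
Sum ≈ 3.0473.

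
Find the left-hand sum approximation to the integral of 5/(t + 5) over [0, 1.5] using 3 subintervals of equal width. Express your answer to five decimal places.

1.37121

Δt = (1.5 − 0)/3 = 0.5.
Left endpoints: 0, 0.5, 1.
f(0) = 1, f(0.5) = 10/11, f(1) = 5/6.
Sum = Δt · [f(0) + f(0.5) + f(1)].
Sum ≈ 1.37121.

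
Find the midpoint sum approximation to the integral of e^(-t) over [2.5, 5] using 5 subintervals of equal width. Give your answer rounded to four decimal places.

0.0746

Δt = (5 − 2.5)/5 = 0.5.
Midpoints: 2.75, 3.25, 3.75, 4.25, 4.75.
f(2.75) ≈ 0.0639, f(3.25) ≈ 0.0388, f(3.75) ≈ 0.0235, f(4.25) ≈ 0.0143, f(4.75) ≈ 0.0087.
Sum = Δt · [f(2.75) + f(3.25) + f(3.75) + f(4.25) + f(4.75)].
Sum ≈ 0.0746.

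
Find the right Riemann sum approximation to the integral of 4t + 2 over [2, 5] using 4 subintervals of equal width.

Δt = (5 − 2)/4 = 0.75.
Right endpoints: 2.75, 3.5, 4.25, 5.
f(2.75) = 13, f(3.5) = 16, f(4.25) = 19, f(5) = 22.
Sum = Δt · [f(2.75) + f(3.5) + f(4.25) + f(5)].
Sum = 52.5.

52.5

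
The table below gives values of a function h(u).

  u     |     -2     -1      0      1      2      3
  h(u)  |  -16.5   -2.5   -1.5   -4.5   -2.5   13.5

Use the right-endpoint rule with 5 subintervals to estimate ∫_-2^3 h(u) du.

Δu = 1.
Sum = 1·[(-2.5) + (-1.5) + (-4.5) + (-2.5) + 13.5] = 2.5.

2.5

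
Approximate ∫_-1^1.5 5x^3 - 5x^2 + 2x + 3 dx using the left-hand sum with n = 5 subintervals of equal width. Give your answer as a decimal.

1.25

Δx = (1.5 − (-1))/5 = 0.5.
Left endpoints: -1, -0.5, 0, 0.5, 1.
f(-1) = -9, f(-0.5) = 0.125, f(0) = 3, f(0.5) = 3.375, f(1) = 5.
Sum = Δx · [f(-1) + f(-0.5) + f(0) + f(0.5) + f(1)].
Sum = 1.25.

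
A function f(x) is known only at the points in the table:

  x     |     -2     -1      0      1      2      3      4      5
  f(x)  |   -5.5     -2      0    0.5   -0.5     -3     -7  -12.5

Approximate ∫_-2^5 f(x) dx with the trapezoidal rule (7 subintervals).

-21

Δx = 1.
T_7 = (1/2)·[(-5.5) + 2·(-2) + 2·0 + 2·0.5 + 2·(-0.5) + 2·(-3) + 2·(-7) + (-12.5)] = -21.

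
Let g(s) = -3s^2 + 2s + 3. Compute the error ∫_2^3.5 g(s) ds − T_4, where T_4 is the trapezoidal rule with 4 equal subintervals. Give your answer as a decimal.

0.10546875

Exact integral: ∫_2^3.5 g(s) ds = -22.125.
T_4 = -22.23046875.
Error = -22.125 − (-22.23046875) = 0.10546875.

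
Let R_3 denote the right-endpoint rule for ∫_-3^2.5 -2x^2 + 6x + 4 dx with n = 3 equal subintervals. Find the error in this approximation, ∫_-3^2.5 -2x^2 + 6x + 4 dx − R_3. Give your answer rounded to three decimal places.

Exact integral: ∫_-3^2.5 f(x) dx ≈ -14.66667.
R_3 ≈ 14.46296.
Error ≈ -14.66667 − 14.46296 ≈ -29.130.

-29.130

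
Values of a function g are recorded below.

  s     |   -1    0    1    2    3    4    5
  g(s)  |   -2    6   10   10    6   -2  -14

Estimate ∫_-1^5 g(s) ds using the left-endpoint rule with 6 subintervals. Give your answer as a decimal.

28

Δs = 1.
Sum = 1·[(-2) + 6 + 10 + 10 + 6 + (-2)] = 28.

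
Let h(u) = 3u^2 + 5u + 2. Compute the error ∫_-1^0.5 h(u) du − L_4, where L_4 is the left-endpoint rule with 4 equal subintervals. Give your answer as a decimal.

Exact integral: ∫_-1^0.5 h(u) du = 2.25.
L_4 = 1.37109375.
Error = 2.25 − 1.37109375 = 0.87890625.

0.87890625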